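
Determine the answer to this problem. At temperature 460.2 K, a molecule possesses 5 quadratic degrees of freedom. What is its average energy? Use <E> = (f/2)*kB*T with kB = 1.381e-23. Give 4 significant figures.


Step 1: f/2 = 5/2 = 2.5
Step 2: kB*T = 1.381e-23 * 460.2 = 6.355e-21
Step 3: <E> = 2.5 * 6.355e-21 = 1.589e-20 J

1.589e-20


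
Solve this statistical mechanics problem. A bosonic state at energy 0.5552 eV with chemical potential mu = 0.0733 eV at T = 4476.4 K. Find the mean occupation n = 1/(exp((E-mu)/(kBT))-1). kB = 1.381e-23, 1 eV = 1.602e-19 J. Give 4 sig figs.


Step 1: (E - mu) = 0.4819 eV
Step 2: x = (E-mu)*eV/(kB*T) = 0.4819*1.602e-19/(1.381e-23*4476.4) = 1.249
Step 3: exp(x) = 3.486
Step 4: n = 1/(exp(x)-1) = 0.4022

0.4022


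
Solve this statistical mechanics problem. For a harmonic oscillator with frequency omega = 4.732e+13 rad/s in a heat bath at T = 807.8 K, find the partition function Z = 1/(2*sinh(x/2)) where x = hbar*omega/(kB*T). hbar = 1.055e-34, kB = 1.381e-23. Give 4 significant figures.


Step 1: Compute x = hbar*omega/(kB*T) = 1.055e-34*4.732e+13/(1.381e-23*807.8) = 0.4475
Step 2: x/2 = 0.2238
Step 3: sinh(x/2) = 0.2256
Step 4: Z = 1/(2*0.2256) = 2.216

2.216


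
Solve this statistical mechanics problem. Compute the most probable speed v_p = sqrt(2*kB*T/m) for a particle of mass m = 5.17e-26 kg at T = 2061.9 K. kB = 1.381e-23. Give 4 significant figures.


Step 1: Numerator = 2*kB*T = 2*1.381e-23*2061.9 = 5.695e-20
Step 2: Ratio = 5.695e-20 / 5.17e-26 = 1.102e+06
Step 3: v_p = sqrt(1.102e+06) = 1050 m/s

1050


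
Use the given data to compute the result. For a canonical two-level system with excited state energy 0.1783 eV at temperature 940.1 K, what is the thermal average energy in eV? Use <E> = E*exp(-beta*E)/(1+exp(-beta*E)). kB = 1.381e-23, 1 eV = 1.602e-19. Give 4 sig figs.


Step 1: beta*E = 0.1783*1.602e-19/(1.381e-23*940.1) = 2.2
Step 2: exp(-beta*E) = 0.1108
Step 3: <E> = 0.1783*0.1108/(1+0.1108) = 0.01778 eV

0.01778


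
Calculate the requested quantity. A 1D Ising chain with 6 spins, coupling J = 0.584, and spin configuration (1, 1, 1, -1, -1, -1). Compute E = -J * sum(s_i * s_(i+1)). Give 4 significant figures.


Step 1: Nearest-neighbor products: 1, 1, -1, 1, 1
Step 2: Sum of products = 3
Step 3: E = -0.584 * 3 = -1.752

-1.752


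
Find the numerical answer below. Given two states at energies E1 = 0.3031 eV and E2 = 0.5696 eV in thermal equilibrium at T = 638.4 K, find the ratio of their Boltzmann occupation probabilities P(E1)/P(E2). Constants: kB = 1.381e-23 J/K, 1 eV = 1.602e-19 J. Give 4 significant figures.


Step 1: Compute energy difference dE = E1 - E2 = 0.3031 - 0.5696 = -0.2665 eV
Step 2: Convert to Joules: dE_J = -0.2665 * 1.602e-19 = -4.269e-20 J
Step 3: Compute exponent = -dE_J / (kB * T) = -(-4.269e-20) / (1.381e-23 * 638.4) = 4.843
Step 4: P(E1)/P(E2) = exp(4.843) = 126.8

126.8


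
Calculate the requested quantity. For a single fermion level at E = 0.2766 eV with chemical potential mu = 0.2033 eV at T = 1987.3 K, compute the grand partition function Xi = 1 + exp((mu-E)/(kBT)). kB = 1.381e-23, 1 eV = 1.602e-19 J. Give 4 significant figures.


Step 1: (mu - E) = 0.2033 - 0.2766 = -0.0733 eV
Step 2: x = (mu-E)*eV/(kB*T) = -0.0733*1.602e-19/(1.381e-23*1987.3) = -0.4279
Step 3: exp(x) = 0.6519
Step 4: Xi = 1 + 0.6519 = 1.652

1.652


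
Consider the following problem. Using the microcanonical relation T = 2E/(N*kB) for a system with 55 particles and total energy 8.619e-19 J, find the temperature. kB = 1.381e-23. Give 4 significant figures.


Step 1: Numerator = 2*E = 2*8.619e-19 = 1.724e-18 J
Step 2: Denominator = N*kB = 55*1.381e-23 = 7.595e-22
Step 3: T = 1.724e-18 / 7.595e-22 = 2270 K

2270


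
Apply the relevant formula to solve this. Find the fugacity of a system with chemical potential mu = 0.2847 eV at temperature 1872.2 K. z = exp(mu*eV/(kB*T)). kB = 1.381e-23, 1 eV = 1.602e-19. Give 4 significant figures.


Step 1: Convert mu to Joules: 0.2847*1.602e-19 = 4.561e-20 J
Step 2: kB*T = 1.381e-23*1872.2 = 2.586e-20 J
Step 3: mu/(kB*T) = 1.764
Step 4: z = exp(1.764) = 5.836

5.836


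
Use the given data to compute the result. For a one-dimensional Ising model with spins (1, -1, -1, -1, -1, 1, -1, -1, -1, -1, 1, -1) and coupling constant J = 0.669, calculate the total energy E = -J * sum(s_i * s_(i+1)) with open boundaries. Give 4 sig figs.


Step 1: Nearest-neighbor products: -1, 1, 1, 1, -1, -1, 1, 1, 1, -1, -1
Step 2: Sum of products = 1
Step 3: E = -0.669 * 1 = -0.669

-0.669


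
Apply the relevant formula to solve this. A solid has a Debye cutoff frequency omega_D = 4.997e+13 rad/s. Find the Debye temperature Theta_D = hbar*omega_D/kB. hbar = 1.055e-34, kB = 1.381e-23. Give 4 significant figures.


Step 1: hbar*omega_D = 1.055e-34 * 4.997e+13 = 5.272e-21 J
Step 2: Theta_D = 5.272e-21 / 1.381e-23
Step 3: Theta_D = 381.7 K

381.7


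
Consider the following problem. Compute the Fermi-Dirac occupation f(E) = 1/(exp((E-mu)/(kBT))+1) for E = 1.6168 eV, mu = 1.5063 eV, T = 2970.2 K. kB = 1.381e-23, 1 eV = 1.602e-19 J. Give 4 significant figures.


Step 1: (E - mu) = 1.6168 - 1.5063 = 0.1105 eV
Step 2: Convert: (E-mu)*eV = 1.77e-20 J
Step 3: x = (E-mu)*eV/(kB*T) = 0.4316
Step 4: f = 1/(exp(0.4316)+1) = 0.3938

0.3938


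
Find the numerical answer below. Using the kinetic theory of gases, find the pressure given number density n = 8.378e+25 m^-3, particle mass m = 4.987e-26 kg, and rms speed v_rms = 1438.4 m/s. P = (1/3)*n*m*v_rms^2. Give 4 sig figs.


Step 1: v_rms^2 = 1438.4^2 = 2.069e+06
Step 2: n*m = 8.378e+25*4.987e-26 = 4.178
Step 3: P = (1/3)*4.178*2.069e+06 = 2.881e+06 Pa

2.881e+06


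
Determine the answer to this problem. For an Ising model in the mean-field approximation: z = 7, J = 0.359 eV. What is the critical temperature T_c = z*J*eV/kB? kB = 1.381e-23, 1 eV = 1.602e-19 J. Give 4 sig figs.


Step 1: z*J = 7*0.359 = 2.513 eV
Step 2: Convert to Joules: 2.513*1.602e-19 = 4.026e-19 J
Step 3: T_c = 4.026e-19 / 1.381e-23 = 2.915e+04 K

2.915e+04


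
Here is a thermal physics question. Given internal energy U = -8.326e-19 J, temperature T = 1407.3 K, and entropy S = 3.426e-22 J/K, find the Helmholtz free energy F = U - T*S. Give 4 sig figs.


Step 1: T*S = 1407.3 * 3.426e-22 = 4.821e-19 J
Step 2: F = U - T*S = -8.326e-19 - 4.821e-19
Step 3: F = -1.315e-18 J

-1.315e-18


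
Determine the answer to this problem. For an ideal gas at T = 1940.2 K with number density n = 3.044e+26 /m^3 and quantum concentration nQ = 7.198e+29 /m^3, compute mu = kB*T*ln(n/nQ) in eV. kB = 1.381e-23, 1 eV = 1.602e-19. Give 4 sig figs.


Step 1: n/nQ = 3.044e+26/7.198e+29 = 0.0004229
Step 2: ln(n/nQ) = -7.768
Step 3: mu = kB*T*ln(n/nQ) = 2.679e-20*-7.768 = -2.081e-19 J
Step 4: Convert to eV: -2.081e-19/1.602e-19 = -1.299 eV

-1.299


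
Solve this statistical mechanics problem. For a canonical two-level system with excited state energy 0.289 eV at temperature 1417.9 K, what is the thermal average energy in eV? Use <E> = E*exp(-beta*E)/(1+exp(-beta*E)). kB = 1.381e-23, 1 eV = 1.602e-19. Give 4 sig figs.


Step 1: beta*E = 0.289*1.602e-19/(1.381e-23*1417.9) = 2.364
Step 2: exp(-beta*E) = 0.09401
Step 3: <E> = 0.289*0.09401/(1+0.09401) = 0.02483 eV

0.02483


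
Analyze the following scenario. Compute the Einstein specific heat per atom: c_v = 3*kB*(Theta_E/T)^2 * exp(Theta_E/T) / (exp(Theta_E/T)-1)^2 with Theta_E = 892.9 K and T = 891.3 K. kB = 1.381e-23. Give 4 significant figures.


Step 1: x = Theta_E/T = 892.9/891.3 = 1.002
Step 2: x^2 = 1.004
Step 3: exp(x) = 2.723
Step 4: c_v = 3*1.381e-23*1.004*2.723/(2.723-1)^2 = 3.813e-23

3.813e-23


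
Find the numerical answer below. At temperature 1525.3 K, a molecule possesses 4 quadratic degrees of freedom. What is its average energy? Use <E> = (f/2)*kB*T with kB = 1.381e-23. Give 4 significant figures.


Step 1: f/2 = 4/2 = 2
Step 2: kB*T = 1.381e-23 * 1525.3 = 2.106e-20
Step 3: <E> = 2 * 2.106e-20 = 4.213e-20 J

4.213e-20


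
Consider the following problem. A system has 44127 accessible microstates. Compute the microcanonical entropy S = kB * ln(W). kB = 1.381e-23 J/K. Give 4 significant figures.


Step 1: ln(W) = ln(44127) = 10.69
Step 2: S = kB * ln(W) = 1.381e-23 * 10.69
Step 3: S = 1.477e-22 J/K

1.477e-22


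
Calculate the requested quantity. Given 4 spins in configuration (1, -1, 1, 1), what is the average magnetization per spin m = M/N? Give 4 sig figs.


Step 1: Count up spins (+1): 3, down spins (-1): 1
Step 2: Total magnetization M = 3 - 1 = 2
Step 3: m = M/N = 2/4 = 0.5

0.5


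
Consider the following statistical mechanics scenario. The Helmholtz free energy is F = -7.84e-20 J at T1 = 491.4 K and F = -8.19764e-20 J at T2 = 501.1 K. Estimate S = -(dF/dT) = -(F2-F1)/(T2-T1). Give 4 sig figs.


Step 1: dF = F2 - F1 = -8.19764e-20 - (-7.84e-20) = -3.5764e-21 J
Step 2: dT = T2 - T1 = 501.1 - 491.4 = 9.7 K
Step 3: S = -dF/dT = -(-3.5764e-21)/9.7 = 3.687e-22 J/K

3.687e-22


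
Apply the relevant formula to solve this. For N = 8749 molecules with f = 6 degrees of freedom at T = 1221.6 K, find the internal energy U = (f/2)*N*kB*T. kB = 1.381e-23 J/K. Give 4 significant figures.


Step 1: f/2 = 6/2 = 3.0
Step 2: N*kB*T = 8749*1.381e-23*1221.6 = 1.476e-16
Step 3: U = 3.0 * 1.476e-16 = 4.428e-16 J

4.428e-16


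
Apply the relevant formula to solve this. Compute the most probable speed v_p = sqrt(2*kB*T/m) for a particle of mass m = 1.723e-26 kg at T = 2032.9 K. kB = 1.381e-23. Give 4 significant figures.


Step 1: Numerator = 2*kB*T = 2*1.381e-23*2032.9 = 5.615e-20
Step 2: Ratio = 5.615e-20 / 1.723e-26 = 3.259e+06
Step 3: v_p = sqrt(3.259e+06) = 1805 m/s

1805


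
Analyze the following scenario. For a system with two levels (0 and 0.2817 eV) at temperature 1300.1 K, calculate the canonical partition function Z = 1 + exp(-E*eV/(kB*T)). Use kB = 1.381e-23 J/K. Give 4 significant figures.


Step 1: Compute beta*E = E*eV/(kB*T) = 0.2817*1.602e-19/(1.381e-23*1300.1) = 2.514
Step 2: exp(-beta*E) = exp(-2.514) = 0.08098
Step 3: Z = 1 + 0.08098 = 1.081

1.081


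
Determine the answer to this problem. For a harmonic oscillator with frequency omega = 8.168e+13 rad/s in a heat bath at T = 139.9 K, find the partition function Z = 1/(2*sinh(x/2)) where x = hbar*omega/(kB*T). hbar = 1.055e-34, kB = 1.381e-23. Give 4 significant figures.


Step 1: Compute x = hbar*omega/(kB*T) = 1.055e-34*8.168e+13/(1.381e-23*139.9) = 4.46
Step 2: x/2 = 2.23
Step 3: sinh(x/2) = 4.597
Step 4: Z = 1/(2*4.597) = 0.1088

0.1088


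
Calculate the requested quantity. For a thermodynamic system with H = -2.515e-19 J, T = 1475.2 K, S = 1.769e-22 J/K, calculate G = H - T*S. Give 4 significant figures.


Step 1: T*S = 1475.2 * 1.769e-22 = 2.61e-19 J
Step 2: G = H - T*S = -2.515e-19 - 2.61e-19
Step 3: G = -5.125e-19 J

-5.125e-19


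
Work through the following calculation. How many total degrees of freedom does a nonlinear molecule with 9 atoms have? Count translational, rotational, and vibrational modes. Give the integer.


Step 1: Translational DOF = 3
Step 2: Rotational DOF (nonlinear) = 3
Step 3: Vibrational DOF = 3*9 - 6 = 21
Step 4: Total = 3 + 3 + 21 = 27

27


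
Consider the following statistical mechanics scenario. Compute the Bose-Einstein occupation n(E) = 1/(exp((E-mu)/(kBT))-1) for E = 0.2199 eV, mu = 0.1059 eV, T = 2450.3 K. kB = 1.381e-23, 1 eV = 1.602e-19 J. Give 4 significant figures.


Step 1: (E - mu) = 0.114 eV
Step 2: x = (E-mu)*eV/(kB*T) = 0.114*1.602e-19/(1.381e-23*2450.3) = 0.5397
Step 3: exp(x) = 1.715
Step 4: n = 1/(exp(x)-1) = 1.398

1.398


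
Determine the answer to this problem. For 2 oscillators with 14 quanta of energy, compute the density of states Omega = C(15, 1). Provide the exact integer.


Step 1: Use binomial coefficient C(15, 1)
Step 2: Numerator = 15! / 14!
Step 3: Denominator = 1!
Step 4: Omega = 15

15


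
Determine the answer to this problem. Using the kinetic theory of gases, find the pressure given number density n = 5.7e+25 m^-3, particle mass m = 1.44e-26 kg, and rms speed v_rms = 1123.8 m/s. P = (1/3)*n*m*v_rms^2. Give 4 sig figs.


Step 1: v_rms^2 = 1123.8^2 = 1.263e+06
Step 2: n*m = 5.7e+25*1.44e-26 = 0.8208
Step 3: P = (1/3)*0.8208*1.263e+06 = 3.455e+05 Pa

3.455e+05


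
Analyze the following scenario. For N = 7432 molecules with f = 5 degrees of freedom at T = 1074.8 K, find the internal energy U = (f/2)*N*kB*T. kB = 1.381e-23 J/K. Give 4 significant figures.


Step 1: f/2 = 5/2 = 2.5
Step 2: N*kB*T = 7432*1.381e-23*1074.8 = 1.103e-16
Step 3: U = 2.5 * 1.103e-16 = 2.758e-16 J

2.758e-16


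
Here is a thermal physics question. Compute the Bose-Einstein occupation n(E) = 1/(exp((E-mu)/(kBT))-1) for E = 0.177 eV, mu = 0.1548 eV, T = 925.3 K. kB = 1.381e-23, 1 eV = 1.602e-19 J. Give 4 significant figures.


Step 1: (E - mu) = 0.0222 eV
Step 2: x = (E-mu)*eV/(kB*T) = 0.0222*1.602e-19/(1.381e-23*925.3) = 0.2783
Step 3: exp(x) = 1.321
Step 4: n = 1/(exp(x)-1) = 3.116

3.116


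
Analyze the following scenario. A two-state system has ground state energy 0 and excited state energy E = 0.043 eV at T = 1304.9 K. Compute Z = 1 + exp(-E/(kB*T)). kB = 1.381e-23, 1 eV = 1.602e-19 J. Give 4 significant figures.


Step 1: Compute beta*E = E*eV/(kB*T) = 0.043*1.602e-19/(1.381e-23*1304.9) = 0.3823
Step 2: exp(-beta*E) = exp(-0.3823) = 0.6823
Step 3: Z = 1 + 0.6823 = 1.682

1.682


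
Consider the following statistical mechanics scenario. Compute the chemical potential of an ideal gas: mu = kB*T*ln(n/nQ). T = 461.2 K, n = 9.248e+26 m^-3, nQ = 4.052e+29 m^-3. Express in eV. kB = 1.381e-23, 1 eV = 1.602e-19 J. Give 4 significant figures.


Step 1: n/nQ = 9.248e+26/4.052e+29 = 0.002282
Step 2: ln(n/nQ) = -6.083
Step 3: mu = kB*T*ln(n/nQ) = 6.369e-21*-6.083 = -3.874e-20 J
Step 4: Convert to eV: -3.874e-20/1.602e-19 = -0.2418 eV

-0.2418


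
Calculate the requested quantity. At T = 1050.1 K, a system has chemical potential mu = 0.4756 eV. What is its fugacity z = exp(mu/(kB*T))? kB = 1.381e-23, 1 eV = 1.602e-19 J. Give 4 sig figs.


Step 1: Convert mu to Joules: 0.4756*1.602e-19 = 7.619e-20 J
Step 2: kB*T = 1.381e-23*1050.1 = 1.45e-20 J
Step 3: mu/(kB*T) = 5.254
Step 4: z = exp(5.254) = 191.3

191.3


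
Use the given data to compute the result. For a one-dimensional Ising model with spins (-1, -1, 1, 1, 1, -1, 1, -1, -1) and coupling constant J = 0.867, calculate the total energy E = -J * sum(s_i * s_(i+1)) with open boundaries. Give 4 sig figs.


Step 1: Nearest-neighbor products: 1, -1, 1, 1, -1, -1, -1, 1
Step 2: Sum of products = 0
Step 3: E = -0.867 * 0 = 0

0


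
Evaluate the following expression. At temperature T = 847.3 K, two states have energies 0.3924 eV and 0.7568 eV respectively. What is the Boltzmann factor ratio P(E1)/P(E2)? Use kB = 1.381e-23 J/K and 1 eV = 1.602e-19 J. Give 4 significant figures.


Step 1: Compute energy difference dE = E1 - E2 = 0.3924 - 0.7568 = -0.3644 eV
Step 2: Convert to Joules: dE_J = -0.3644 * 1.602e-19 = -5.838e-20 J
Step 3: Compute exponent = -dE_J / (kB * T) = -(-5.838e-20) / (1.381e-23 * 847.3) = 4.989
Step 4: P(E1)/P(E2) = exp(4.989) = 146.8

146.8


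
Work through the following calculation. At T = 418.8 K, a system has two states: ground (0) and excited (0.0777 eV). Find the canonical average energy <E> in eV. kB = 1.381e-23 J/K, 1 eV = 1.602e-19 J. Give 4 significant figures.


Step 1: beta*E = 0.0777*1.602e-19/(1.381e-23*418.8) = 2.152
Step 2: exp(-beta*E) = 0.1162
Step 3: <E> = 0.0777*0.1162/(1+0.1162) = 0.008091 eV

0.008091


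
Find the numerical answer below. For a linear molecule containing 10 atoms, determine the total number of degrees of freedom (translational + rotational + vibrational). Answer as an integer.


Step 1: Translational DOF = 3
Step 2: Rotational DOF (linear) = 2
Step 3: Vibrational DOF = 3*10 - 5 = 25
Step 4: Total = 3 + 2 + 25 = 30

30


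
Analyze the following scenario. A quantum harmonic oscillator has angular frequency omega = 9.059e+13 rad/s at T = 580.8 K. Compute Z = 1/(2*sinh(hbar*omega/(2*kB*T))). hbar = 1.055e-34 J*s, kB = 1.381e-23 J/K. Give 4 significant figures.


Step 1: Compute x = hbar*omega/(kB*T) = 1.055e-34*9.059e+13/(1.381e-23*580.8) = 1.192
Step 2: x/2 = 0.5958
Step 3: sinh(x/2) = 0.6317
Step 4: Z = 1/(2*0.6317) = 0.7916

0.7916


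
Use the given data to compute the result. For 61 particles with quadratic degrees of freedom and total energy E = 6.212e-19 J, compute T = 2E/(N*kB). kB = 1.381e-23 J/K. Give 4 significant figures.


Step 1: Numerator = 2*E = 2*6.212e-19 = 1.242e-18 J
Step 2: Denominator = N*kB = 61*1.381e-23 = 8.424e-22
Step 3: T = 1.242e-18 / 8.424e-22 = 1475 K

1475


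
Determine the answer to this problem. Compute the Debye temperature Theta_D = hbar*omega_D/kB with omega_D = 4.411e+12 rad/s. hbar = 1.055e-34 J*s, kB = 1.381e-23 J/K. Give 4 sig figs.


Step 1: hbar*omega_D = 1.055e-34 * 4.411e+12 = 4.654e-22 J
Step 2: Theta_D = 4.654e-22 / 1.381e-23
Step 3: Theta_D = 33.7 K

33.7


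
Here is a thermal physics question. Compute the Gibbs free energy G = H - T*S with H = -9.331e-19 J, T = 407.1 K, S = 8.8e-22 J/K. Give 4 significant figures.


Step 1: T*S = 407.1 * 8.8e-22 = 3.582e-19 J
Step 2: G = H - T*S = -9.331e-19 - 3.582e-19
Step 3: G = -1.291e-18 J

-1.291e-18


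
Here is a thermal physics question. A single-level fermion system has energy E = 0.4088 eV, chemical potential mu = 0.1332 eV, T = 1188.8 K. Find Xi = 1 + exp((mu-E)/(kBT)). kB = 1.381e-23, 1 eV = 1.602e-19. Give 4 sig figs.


Step 1: (mu - E) = 0.1332 - 0.4088 = -0.2756 eV
Step 2: x = (mu-E)*eV/(kB*T) = -0.2756*1.602e-19/(1.381e-23*1188.8) = -2.689
Step 3: exp(x) = 0.06793
Step 4: Xi = 1 + 0.06793 = 1.068

1.068


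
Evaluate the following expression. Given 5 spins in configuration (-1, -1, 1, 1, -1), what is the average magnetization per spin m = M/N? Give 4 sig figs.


Step 1: Count up spins (+1): 2, down spins (-1): 3
Step 2: Total magnetization M = 2 - 3 = -1
Step 3: m = M/N = -1/5 = -0.2

-0.2


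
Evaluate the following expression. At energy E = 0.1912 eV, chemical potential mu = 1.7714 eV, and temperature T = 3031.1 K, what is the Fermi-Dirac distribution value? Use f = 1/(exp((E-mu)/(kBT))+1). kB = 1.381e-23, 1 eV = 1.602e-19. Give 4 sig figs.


Step 1: (E - mu) = 0.1912 - 1.7714 = -1.58 eV
Step 2: Convert: (E-mu)*eV = -2.531e-19 J
Step 3: x = (E-mu)*eV/(kB*T) = -6.048
Step 4: f = 1/(exp(-6.048)+1) = 0.9976

0.9976


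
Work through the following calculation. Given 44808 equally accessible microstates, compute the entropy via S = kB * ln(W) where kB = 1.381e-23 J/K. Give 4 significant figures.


Step 1: ln(W) = ln(44808) = 10.71
Step 2: S = kB * ln(W) = 1.381e-23 * 10.71
Step 3: S = 1.479e-22 J/K

1.479e-22


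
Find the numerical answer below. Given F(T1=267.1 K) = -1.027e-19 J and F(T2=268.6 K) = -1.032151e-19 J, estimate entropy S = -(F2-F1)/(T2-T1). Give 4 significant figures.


Step 1: dF = F2 - F1 = -1.032151e-19 - (-1.027e-19) = -5.151e-22 J
Step 2: dT = T2 - T1 = 268.6 - 267.1 = 1.5 K
Step 3: S = -dF/dT = -(-5.151e-22)/1.5 = 3.434e-22 J/K

3.434e-22


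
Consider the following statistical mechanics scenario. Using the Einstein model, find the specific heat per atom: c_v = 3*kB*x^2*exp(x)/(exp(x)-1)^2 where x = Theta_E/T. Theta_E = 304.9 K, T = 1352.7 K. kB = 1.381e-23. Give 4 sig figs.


Step 1: x = Theta_E/T = 304.9/1352.7 = 0.2254
Step 2: x^2 = 0.05081
Step 3: exp(x) = 1.253
Step 4: c_v = 3*1.381e-23*0.05081*1.253/(1.253-1)^2 = 4.126e-23

4.126e-23


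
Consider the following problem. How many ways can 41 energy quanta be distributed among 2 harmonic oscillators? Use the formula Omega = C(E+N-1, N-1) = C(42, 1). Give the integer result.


Step 1: Use binomial coefficient C(42, 1)
Step 2: Numerator = 42! / 41!
Step 3: Denominator = 1!
Step 4: Omega = 42

42


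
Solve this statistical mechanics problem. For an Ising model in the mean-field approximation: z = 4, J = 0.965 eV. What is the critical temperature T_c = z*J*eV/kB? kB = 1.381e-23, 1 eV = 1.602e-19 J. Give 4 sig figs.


Step 1: z*J = 4*0.965 = 3.86 eV
Step 2: Convert to Joules: 3.86*1.602e-19 = 6.184e-19 J
Step 3: T_c = 6.184e-19 / 1.381e-23 = 4.478e+04 K

4.478e+04


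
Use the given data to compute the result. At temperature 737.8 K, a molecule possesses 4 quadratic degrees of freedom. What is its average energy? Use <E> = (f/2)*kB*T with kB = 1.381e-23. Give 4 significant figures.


Step 1: f/2 = 4/2 = 2
Step 2: kB*T = 1.381e-23 * 737.8 = 1.019e-20
Step 3: <E> = 2 * 1.019e-20 = 2.038e-20 J

2.038e-20


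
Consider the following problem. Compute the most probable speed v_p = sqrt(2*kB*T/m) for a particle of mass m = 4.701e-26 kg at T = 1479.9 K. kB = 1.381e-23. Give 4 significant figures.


Step 1: Numerator = 2*kB*T = 2*1.381e-23*1479.9 = 4.087e-20
Step 2: Ratio = 4.087e-20 / 4.701e-26 = 8.695e+05
Step 3: v_p = sqrt(8.695e+05) = 932.5 m/s

932.5


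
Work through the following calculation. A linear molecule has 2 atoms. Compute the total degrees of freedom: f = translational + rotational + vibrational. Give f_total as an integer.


Step 1: Translational DOF = 3
Step 2: Rotational DOF (linear) = 2
Step 3: Vibrational DOF = 3*2 - 5 = 1
Step 4: Total = 3 + 2 + 1 = 6

6


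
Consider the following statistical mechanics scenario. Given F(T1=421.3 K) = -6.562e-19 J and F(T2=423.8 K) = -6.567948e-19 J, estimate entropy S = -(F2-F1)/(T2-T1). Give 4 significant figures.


Step 1: dF = F2 - F1 = -6.567948e-19 - (-6.562e-19) = -5.948e-22 J
Step 2: dT = T2 - T1 = 423.8 - 421.3 = 2.5 K
Step 3: S = -dF/dT = -(-5.948e-22)/2.5 = 2.379e-22 J/K

2.379e-22


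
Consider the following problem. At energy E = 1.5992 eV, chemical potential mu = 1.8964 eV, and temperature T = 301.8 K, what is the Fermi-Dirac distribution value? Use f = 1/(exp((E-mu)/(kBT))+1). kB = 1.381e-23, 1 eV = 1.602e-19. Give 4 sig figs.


Step 1: (E - mu) = 1.5992 - 1.8964 = -0.2972 eV
Step 2: Convert: (E-mu)*eV = -4.761e-20 J
Step 3: x = (E-mu)*eV/(kB*T) = -11.42
Step 4: f = 1/(exp(-11.42)+1) = 1

1


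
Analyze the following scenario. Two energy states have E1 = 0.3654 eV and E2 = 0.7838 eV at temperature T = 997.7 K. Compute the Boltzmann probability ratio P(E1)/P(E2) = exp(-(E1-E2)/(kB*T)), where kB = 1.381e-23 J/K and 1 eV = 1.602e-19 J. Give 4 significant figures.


Step 1: Compute energy difference dE = E1 - E2 = 0.3654 - 0.7838 = -0.4184 eV
Step 2: Convert to Joules: dE_J = -0.4184 * 1.602e-19 = -6.703e-20 J
Step 3: Compute exponent = -dE_J / (kB * T) = -(-6.703e-20) / (1.381e-23 * 997.7) = 4.865
Step 4: P(E1)/P(E2) = exp(4.865) = 129.6

129.6


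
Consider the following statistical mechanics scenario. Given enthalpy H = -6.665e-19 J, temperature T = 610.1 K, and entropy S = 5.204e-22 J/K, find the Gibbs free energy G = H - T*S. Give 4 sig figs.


Step 1: T*S = 610.1 * 5.204e-22 = 3.175e-19 J
Step 2: G = H - T*S = -6.665e-19 - 3.175e-19
Step 3: G = -9.84e-19 J

-9.84e-19


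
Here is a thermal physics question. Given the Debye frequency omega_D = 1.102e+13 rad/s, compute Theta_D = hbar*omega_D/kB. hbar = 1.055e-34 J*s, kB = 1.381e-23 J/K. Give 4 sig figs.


Step 1: hbar*omega_D = 1.055e-34 * 1.102e+13 = 1.163e-21 J
Step 2: Theta_D = 1.163e-21 / 1.381e-23
Step 3: Theta_D = 84.19 K

84.19


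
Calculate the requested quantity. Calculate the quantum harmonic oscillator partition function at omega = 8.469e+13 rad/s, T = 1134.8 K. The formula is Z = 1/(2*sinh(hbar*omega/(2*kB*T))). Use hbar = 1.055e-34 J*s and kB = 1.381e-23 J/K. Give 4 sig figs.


Step 1: Compute x = hbar*omega/(kB*T) = 1.055e-34*8.469e+13/(1.381e-23*1134.8) = 0.5701
Step 2: x/2 = 0.2851
Step 3: sinh(x/2) = 0.2889
Step 4: Z = 1/(2*0.2889) = 1.73

1.73


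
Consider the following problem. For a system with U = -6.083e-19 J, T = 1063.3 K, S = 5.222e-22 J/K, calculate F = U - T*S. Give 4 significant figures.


Step 1: T*S = 1063.3 * 5.222e-22 = 5.553e-19 J
Step 2: F = U - T*S = -6.083e-19 - 5.553e-19
Step 3: F = -1.164e-18 J

-1.164e-18


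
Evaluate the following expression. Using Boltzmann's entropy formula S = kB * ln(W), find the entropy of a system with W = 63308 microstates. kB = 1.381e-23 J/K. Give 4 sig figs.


Step 1: ln(W) = ln(63308) = 11.06
Step 2: S = kB * ln(W) = 1.381e-23 * 11.06
Step 3: S = 1.527e-22 J/K

1.527e-22


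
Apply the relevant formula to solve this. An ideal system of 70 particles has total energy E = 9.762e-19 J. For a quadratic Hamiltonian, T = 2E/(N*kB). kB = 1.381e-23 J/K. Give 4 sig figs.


Step 1: Numerator = 2*E = 2*9.762e-19 = 1.952e-18 J
Step 2: Denominator = N*kB = 70*1.381e-23 = 9.667e-22
Step 3: T = 1.952e-18 / 9.667e-22 = 2020 K

2020


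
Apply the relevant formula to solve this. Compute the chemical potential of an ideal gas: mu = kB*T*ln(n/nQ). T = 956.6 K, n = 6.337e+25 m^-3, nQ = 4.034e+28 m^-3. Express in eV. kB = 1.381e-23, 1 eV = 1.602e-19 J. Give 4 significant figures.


Step 1: n/nQ = 6.337e+25/4.034e+28 = 0.001571
Step 2: ln(n/nQ) = -6.456
Step 3: mu = kB*T*ln(n/nQ) = 1.321e-20*-6.456 = -8.529e-20 J
Step 4: Convert to eV: -8.529e-20/1.602e-19 = -0.5324 eV

-0.5324


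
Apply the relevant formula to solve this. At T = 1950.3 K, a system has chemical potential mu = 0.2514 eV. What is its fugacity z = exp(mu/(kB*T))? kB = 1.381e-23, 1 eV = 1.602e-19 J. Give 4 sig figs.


Step 1: Convert mu to Joules: 0.2514*1.602e-19 = 4.027e-20 J
Step 2: kB*T = 1.381e-23*1950.3 = 2.693e-20 J
Step 3: mu/(kB*T) = 1.495
Step 4: z = exp(1.495) = 4.461

4.461


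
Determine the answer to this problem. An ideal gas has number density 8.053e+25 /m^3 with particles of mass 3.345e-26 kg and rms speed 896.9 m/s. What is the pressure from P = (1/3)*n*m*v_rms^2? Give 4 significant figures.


Step 1: v_rms^2 = 896.9^2 = 8.044e+05
Step 2: n*m = 8.053e+25*3.345e-26 = 2.694
Step 3: P = (1/3)*2.694*8.044e+05 = 7.223e+05 Pa

7.223e+05


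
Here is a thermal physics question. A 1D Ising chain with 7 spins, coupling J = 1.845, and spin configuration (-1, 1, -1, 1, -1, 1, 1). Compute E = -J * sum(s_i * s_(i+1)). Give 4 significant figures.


Step 1: Nearest-neighbor products: -1, -1, -1, -1, -1, 1
Step 2: Sum of products = -4
Step 3: E = -1.845 * -4 = 7.38

7.38


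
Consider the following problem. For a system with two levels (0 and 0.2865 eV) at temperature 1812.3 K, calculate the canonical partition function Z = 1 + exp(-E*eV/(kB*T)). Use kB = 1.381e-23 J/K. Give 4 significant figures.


Step 1: Compute beta*E = E*eV/(kB*T) = 0.2865*1.602e-19/(1.381e-23*1812.3) = 1.834
Step 2: exp(-beta*E) = exp(-1.834) = 0.1598
Step 3: Z = 1 + 0.1598 = 1.16

1.16


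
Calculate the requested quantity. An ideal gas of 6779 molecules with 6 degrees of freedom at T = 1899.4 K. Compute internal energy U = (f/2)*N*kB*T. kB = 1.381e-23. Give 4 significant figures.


Step 1: f/2 = 6/2 = 3.0
Step 2: N*kB*T = 6779*1.381e-23*1899.4 = 1.778e-16
Step 3: U = 3.0 * 1.778e-16 = 5.335e-16 J

5.335e-16


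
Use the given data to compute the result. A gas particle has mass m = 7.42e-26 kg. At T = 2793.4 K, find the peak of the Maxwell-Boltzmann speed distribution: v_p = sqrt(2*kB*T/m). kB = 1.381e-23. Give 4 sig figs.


Step 1: Numerator = 2*kB*T = 2*1.381e-23*2793.4 = 7.715e-20
Step 2: Ratio = 7.715e-20 / 7.42e-26 = 1.04e+06
Step 3: v_p = sqrt(1.04e+06) = 1020 m/s

1020


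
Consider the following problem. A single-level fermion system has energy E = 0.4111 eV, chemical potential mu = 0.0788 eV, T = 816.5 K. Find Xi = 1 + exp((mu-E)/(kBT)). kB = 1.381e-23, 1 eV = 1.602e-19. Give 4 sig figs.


Step 1: (mu - E) = 0.0788 - 0.4111 = -0.3323 eV
Step 2: x = (mu-E)*eV/(kB*T) = -0.3323*1.602e-19/(1.381e-23*816.5) = -4.721
Step 3: exp(x) = 0.008905
Step 4: Xi = 1 + 0.008905 = 1.009

1.009


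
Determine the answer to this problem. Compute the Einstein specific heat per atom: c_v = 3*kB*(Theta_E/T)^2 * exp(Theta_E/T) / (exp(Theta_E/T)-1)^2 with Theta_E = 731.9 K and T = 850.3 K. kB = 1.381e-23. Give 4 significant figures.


Step 1: x = Theta_E/T = 731.9/850.3 = 0.8608
Step 2: x^2 = 0.7409
Step 3: exp(x) = 2.365
Step 4: c_v = 3*1.381e-23*0.7409*2.365/(2.365-1)^2 = 3.896e-23

3.896e-23


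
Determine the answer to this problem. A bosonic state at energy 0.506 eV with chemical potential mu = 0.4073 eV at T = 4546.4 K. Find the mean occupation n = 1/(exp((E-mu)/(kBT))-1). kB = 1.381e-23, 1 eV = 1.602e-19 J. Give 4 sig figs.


Step 1: (E - mu) = 0.0987 eV
Step 2: x = (E-mu)*eV/(kB*T) = 0.0987*1.602e-19/(1.381e-23*4546.4) = 0.2518
Step 3: exp(x) = 1.286
Step 4: n = 1/(exp(x)-1) = 3.492

3.492


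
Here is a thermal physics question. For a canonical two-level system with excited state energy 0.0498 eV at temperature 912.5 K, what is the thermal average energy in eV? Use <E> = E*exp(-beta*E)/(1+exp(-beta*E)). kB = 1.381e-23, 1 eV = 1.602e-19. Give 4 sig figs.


Step 1: beta*E = 0.0498*1.602e-19/(1.381e-23*912.5) = 0.6331
Step 2: exp(-beta*E) = 0.5309
Step 3: <E> = 0.0498*0.5309/(1+0.5309) = 0.01727 eV

0.01727


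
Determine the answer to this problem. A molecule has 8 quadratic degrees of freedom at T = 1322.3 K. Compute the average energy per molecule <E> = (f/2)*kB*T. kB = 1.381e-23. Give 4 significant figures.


Step 1: f/2 = 8/2 = 4
Step 2: kB*T = 1.381e-23 * 1322.3 = 1.826e-20
Step 3: <E> = 4 * 1.826e-20 = 7.304e-20 J

7.304e-20


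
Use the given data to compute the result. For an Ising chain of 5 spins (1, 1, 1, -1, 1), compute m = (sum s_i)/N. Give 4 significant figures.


Step 1: Count up spins (+1): 4, down spins (-1): 1
Step 2: Total magnetization M = 4 - 1 = 3
Step 3: m = M/N = 3/5 = 0.6

0.6


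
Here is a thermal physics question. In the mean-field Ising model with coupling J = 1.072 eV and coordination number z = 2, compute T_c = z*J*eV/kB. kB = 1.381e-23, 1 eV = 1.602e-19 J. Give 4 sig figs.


Step 1: z*J = 2*1.072 = 2.144 eV
Step 2: Convert to Joules: 2.144*1.602e-19 = 3.435e-19 J
Step 3: T_c = 3.435e-19 / 1.381e-23 = 2.487e+04 K

2.487e+04


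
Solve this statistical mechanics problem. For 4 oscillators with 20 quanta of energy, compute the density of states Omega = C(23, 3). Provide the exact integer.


Step 1: Use binomial coefficient C(23, 3)
Step 2: Numerator = 23! / 20!
Step 3: Denominator = 3!
Step 4: Omega = 1771

1771


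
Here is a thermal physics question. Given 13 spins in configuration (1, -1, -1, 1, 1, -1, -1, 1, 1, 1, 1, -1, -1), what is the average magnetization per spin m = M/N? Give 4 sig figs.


Step 1: Count up spins (+1): 7, down spins (-1): 6
Step 2: Total magnetization M = 7 - 6 = 1
Step 3: m = M/N = 1/13 = 0.07692

0.07692


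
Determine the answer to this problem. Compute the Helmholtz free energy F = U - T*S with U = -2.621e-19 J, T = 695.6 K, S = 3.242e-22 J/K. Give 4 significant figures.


Step 1: T*S = 695.6 * 3.242e-22 = 2.255e-19 J
Step 2: F = U - T*S = -2.621e-19 - 2.255e-19
Step 3: F = -4.876e-19 J

-4.876e-19


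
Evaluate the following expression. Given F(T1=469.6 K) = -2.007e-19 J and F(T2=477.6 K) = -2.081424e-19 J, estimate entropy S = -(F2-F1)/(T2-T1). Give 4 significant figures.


Step 1: dF = F2 - F1 = -2.081424e-19 - (-2.007e-19) = -7.4424e-21 J
Step 2: dT = T2 - T1 = 477.6 - 469.6 = 8 K
Step 3: S = -dF/dT = -(-7.4424e-21)/8 = 9.303e-22 J/K

9.303e-22


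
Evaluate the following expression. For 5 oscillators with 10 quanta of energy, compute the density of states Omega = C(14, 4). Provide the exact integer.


Step 1: Use binomial coefficient C(14, 4)
Step 2: Numerator = 14! / 10!
Step 3: Denominator = 4!
Step 4: Omega = 1001

1001


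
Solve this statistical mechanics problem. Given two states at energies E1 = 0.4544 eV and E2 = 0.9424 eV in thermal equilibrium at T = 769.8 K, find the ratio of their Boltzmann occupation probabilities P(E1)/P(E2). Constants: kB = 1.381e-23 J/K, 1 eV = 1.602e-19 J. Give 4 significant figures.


Step 1: Compute energy difference dE = E1 - E2 = 0.4544 - 0.9424 = -0.488 eV
Step 2: Convert to Joules: dE_J = -0.488 * 1.602e-19 = -7.818e-20 J
Step 3: Compute exponent = -dE_J / (kB * T) = -(-7.818e-20) / (1.381e-23 * 769.8) = 7.354
Step 4: P(E1)/P(E2) = exp(7.354) = 1562

1562


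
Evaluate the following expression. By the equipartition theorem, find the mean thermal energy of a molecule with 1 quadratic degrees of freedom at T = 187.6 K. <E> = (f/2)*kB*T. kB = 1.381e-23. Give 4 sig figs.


Step 1: f/2 = 1/2 = 0.5
Step 2: kB*T = 1.381e-23 * 187.6 = 2.591e-21
Step 3: <E> = 0.5 * 2.591e-21 = 1.295e-21 J

1.295e-21


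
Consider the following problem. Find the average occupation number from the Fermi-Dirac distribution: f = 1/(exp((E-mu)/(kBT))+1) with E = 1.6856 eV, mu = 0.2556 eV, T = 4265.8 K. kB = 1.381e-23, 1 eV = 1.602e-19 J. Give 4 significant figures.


Step 1: (E - mu) = 1.6856 - 0.2556 = 1.43 eV
Step 2: Convert: (E-mu)*eV = 2.291e-19 J
Step 3: x = (E-mu)*eV/(kB*T) = 3.889
Step 4: f = 1/(exp(3.889)+1) = 0.02006

0.02006


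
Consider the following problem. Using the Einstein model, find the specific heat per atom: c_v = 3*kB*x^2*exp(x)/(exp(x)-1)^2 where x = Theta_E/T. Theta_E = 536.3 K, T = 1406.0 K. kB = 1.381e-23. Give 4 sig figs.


Step 1: x = Theta_E/T = 536.3/1406.0 = 0.3814
Step 2: x^2 = 0.1455
Step 3: exp(x) = 1.464
Step 4: c_v = 3*1.381e-23*0.1455*1.464/(1.464-1)^2 = 4.093e-23

4.093e-23


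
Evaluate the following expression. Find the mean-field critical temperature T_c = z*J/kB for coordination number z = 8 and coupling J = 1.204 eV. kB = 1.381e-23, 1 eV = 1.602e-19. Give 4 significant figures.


Step 1: z*J = 8*1.204 = 9.632 eV
Step 2: Convert to Joules: 9.632*1.602e-19 = 1.543e-18 J
Step 3: T_c = 1.543e-18 / 1.381e-23 = 1.117e+05 K

1.117e+05


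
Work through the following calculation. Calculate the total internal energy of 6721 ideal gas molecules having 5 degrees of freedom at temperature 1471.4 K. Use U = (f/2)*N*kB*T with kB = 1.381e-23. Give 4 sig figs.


Step 1: f/2 = 5/2 = 2.5
Step 2: N*kB*T = 6721*1.381e-23*1471.4 = 1.366e-16
Step 3: U = 2.5 * 1.366e-16 = 3.414e-16 J

3.414e-16


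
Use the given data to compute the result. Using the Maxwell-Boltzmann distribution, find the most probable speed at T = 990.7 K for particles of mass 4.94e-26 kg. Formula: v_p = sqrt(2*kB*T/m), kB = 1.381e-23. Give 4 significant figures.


Step 1: Numerator = 2*kB*T = 2*1.381e-23*990.7 = 2.736e-20
Step 2: Ratio = 2.736e-20 / 4.94e-26 = 5.539e+05
Step 3: v_p = sqrt(5.539e+05) = 744.3 m/s

744.3


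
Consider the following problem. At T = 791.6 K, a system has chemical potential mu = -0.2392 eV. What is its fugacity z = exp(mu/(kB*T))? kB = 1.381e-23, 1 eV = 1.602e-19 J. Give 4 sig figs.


Step 1: Convert mu to Joules: -0.2392*1.602e-19 = -3.832e-20 J
Step 2: kB*T = 1.381e-23*791.6 = 1.093e-20 J
Step 3: mu/(kB*T) = -3.505
Step 4: z = exp(-3.505) = 0.03004

0.03004


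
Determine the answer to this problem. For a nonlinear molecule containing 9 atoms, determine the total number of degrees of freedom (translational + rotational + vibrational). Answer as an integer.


Step 1: Translational DOF = 3
Step 2: Rotational DOF (nonlinear) = 3
Step 3: Vibrational DOF = 3*9 - 6 = 21
Step 4: Total = 3 + 3 + 21 = 27

27


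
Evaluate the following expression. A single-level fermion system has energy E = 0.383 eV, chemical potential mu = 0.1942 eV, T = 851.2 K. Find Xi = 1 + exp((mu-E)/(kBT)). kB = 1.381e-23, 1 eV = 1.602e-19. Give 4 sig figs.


Step 1: (mu - E) = 0.1942 - 0.383 = -0.1888 eV
Step 2: x = (mu-E)*eV/(kB*T) = -0.1888*1.602e-19/(1.381e-23*851.2) = -2.573
Step 3: exp(x) = 0.07631
Step 4: Xi = 1 + 0.07631 = 1.076

1.076


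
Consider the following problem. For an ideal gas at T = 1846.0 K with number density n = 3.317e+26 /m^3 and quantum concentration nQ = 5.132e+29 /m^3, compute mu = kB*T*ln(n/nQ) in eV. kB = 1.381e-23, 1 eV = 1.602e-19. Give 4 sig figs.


Step 1: n/nQ = 3.317e+26/5.132e+29 = 0.0006463
Step 2: ln(n/nQ) = -7.344
Step 3: mu = kB*T*ln(n/nQ) = 2.549e-20*-7.344 = -1.872e-19 J
Step 4: Convert to eV: -1.872e-19/1.602e-19 = -1.169 eV

-1.169


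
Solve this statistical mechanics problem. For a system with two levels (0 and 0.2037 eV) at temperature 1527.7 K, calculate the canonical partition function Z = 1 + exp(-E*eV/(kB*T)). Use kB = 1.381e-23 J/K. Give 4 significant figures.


Step 1: Compute beta*E = E*eV/(kB*T) = 0.2037*1.602e-19/(1.381e-23*1527.7) = 1.547
Step 2: exp(-beta*E) = exp(-1.547) = 0.2129
Step 3: Z = 1 + 0.2129 = 1.213

1.213


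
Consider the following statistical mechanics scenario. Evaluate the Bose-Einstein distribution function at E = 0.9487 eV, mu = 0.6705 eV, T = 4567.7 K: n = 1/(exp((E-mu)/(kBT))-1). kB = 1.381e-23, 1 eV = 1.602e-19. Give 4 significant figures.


Step 1: (E - mu) = 0.2782 eV
Step 2: x = (E-mu)*eV/(kB*T) = 0.2782*1.602e-19/(1.381e-23*4567.7) = 0.7065
Step 3: exp(x) = 2.027
Step 4: n = 1/(exp(x)-1) = 0.9738

0.9738


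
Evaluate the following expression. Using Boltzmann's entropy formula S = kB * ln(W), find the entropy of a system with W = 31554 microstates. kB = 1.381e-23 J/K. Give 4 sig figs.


Step 1: ln(W) = ln(31554) = 10.36
Step 2: S = kB * ln(W) = 1.381e-23 * 10.36
Step 3: S = 1.431e-22 J/K

1.431e-22


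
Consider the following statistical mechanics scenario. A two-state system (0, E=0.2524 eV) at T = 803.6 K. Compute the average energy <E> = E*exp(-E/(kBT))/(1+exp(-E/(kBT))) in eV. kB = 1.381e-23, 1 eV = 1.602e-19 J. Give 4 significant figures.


Step 1: beta*E = 0.2524*1.602e-19/(1.381e-23*803.6) = 3.643
Step 2: exp(-beta*E) = 0.02616
Step 3: <E> = 0.2524*0.02616/(1+0.02616) = 0.006435 eV

0.006435


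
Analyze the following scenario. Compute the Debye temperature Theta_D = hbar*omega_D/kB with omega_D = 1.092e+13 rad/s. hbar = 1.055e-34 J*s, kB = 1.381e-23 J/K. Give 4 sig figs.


Step 1: hbar*omega_D = 1.055e-34 * 1.092e+13 = 1.152e-21 J
Step 2: Theta_D = 1.152e-21 / 1.381e-23
Step 3: Theta_D = 83.42 K

83.42


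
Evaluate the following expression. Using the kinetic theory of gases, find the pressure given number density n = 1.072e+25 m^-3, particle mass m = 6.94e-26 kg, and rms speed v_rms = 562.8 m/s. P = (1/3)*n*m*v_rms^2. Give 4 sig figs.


Step 1: v_rms^2 = 562.8^2 = 3.167e+05
Step 2: n*m = 1.072e+25*6.94e-26 = 0.744
Step 3: P = (1/3)*0.744*3.167e+05 = 7.855e+04 Pa

7.855e+04


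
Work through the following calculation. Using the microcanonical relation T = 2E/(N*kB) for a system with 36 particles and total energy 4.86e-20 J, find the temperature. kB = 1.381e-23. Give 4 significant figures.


Step 1: Numerator = 2*E = 2*4.86e-20 = 9.72e-20 J
Step 2: Denominator = N*kB = 36*1.381e-23 = 4.972e-22
Step 3: T = 9.72e-20 / 4.972e-22 = 195.5 K

195.5


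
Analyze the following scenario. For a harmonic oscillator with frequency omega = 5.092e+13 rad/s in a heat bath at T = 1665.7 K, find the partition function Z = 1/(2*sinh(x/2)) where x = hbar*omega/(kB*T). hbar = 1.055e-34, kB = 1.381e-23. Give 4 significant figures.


Step 1: Compute x = hbar*omega/(kB*T) = 1.055e-34*5.092e+13/(1.381e-23*1665.7) = 0.2335
Step 2: x/2 = 0.1168
Step 3: sinh(x/2) = 0.117
Step 4: Z = 1/(2*0.117) = 4.272

4.272


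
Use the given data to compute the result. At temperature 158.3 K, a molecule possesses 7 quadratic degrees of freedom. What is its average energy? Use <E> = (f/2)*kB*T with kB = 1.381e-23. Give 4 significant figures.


Step 1: f/2 = 7/2 = 3.5
Step 2: kB*T = 1.381e-23 * 158.3 = 2.186e-21
Step 3: <E> = 3.5 * 2.186e-21 = 7.651e-21 J

7.651e-21


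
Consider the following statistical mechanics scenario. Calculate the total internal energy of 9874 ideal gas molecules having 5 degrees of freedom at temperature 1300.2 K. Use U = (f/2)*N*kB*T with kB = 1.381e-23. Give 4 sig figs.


Step 1: f/2 = 5/2 = 2.5
Step 2: N*kB*T = 9874*1.381e-23*1300.2 = 1.773e-16
Step 3: U = 2.5 * 1.773e-16 = 4.432e-16 J

4.432e-16


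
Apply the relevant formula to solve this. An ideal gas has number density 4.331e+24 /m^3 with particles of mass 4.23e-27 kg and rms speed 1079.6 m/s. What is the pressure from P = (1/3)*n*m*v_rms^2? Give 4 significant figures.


Step 1: v_rms^2 = 1079.6^2 = 1.166e+06
Step 2: n*m = 4.331e+24*4.23e-27 = 0.01832
Step 3: P = (1/3)*0.01832*1.166e+06 = 7118 Pa

7118
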